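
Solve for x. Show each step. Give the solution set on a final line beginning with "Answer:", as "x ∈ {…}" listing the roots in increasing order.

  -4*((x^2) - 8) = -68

Step 1. [-4*((x^2) - 8) = -68] divide by the outer -4. So div: (x^2) - 8 = 17.
Step 2. [(x^2) - 8 = 17] peel the -8: add 8 from each side ⇒ sub: x^2 = 25.
Step 3. [x^2 = 25] √ both sides: 25 ≥ 0 gives two branches ⇒ sqrt: x = 5 or -5.

Answer: x ∈ {-5, 5}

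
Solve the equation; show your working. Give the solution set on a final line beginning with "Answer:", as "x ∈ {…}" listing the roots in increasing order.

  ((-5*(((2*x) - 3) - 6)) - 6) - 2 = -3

Step 1. [((-5*(((2*x) - 3) - 6)) - 6) - 2 = -3] the outer -2 inverts by adding 2. So sub: (-5*(((2*x) - 3) - 6)) - 6 = -1.
Step 2. [(-5*(((2*x) - 3) - 6)) - 6 = -1] add 6: x sits inside (… - 6). So sub: -5*(((2*x) - 3) - 6) = 5.
Step 3. [-5*(((2*x) - 3) - 6) = 5] LHS = -5·(…); ÷-5 both sides. So div: ((2*x) - 3) - 6 = -1.
Step 4. [((2*x) - 3) - 6 = -1] the outer -6 inverts by adding 6, so sub: (2*x) - 3 = 5.
Step 5. [(2*x) - 3 = 5] -3 is outermost — add 3 both sides, so sub: 2*x = 8.
Step 6. [2*x = 8] LHS = 2·(…); ÷2 both sides. So div: x = 4.

Answer: x ∈ {4}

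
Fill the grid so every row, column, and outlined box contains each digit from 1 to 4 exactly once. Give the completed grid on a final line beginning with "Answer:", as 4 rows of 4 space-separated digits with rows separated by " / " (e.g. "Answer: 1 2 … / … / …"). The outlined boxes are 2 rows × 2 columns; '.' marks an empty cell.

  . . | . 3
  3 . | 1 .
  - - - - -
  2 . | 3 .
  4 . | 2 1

Step 1. [r1c2∈{1,2,4}] in row 1, 2 fits only at r1c2. So r1c2=2.
Step 2. [r1c3∈{4}] r1c3 has the single candidate 4, so r1c3=4.
Step 3. [r3c2∈{1}] nothing but 1 survives at r3c2 ⇒ r3c2=1.
Step 4. [r2c4∈{2}] r2c4 is down to just 2. So r2c4=2.
Step 5. [r3c4∈{4}] r3c4 has the single candidate 4. So r3c4=4.
Step 6. [r4c2∈{3}] r4c2's peers cover all but 3, so r4c2=3.
Step 7. [r2c2∈{4}] r2c2 has the single candidate 4. So r2c2=4.
Step 8. [r1c1∈{1}] r1c1 has the single candidate 1. So r1c1=1.

Answer: 1 2 4 3 / 3 4 1 2 / 2 1 3 4 / 4 3 2 1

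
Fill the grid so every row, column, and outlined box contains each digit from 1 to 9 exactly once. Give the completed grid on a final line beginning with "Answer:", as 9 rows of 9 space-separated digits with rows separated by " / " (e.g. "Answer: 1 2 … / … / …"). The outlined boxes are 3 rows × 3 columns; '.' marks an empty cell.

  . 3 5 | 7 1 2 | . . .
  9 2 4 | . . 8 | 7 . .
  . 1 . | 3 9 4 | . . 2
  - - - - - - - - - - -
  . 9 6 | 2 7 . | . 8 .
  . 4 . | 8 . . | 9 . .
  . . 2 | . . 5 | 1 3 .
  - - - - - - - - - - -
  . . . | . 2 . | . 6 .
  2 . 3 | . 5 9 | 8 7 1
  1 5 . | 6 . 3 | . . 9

Step 1. [r9c3∈{7,8}] r9c3 is the only open cell in row 9 admitting 7. So r9c3=7.
Step 2. [r3c8∈{5}] r3c8 is down to just 5, so r3c8=5.
Step 3. [r5c6∈{1,6}] r5c6 is the only open cell in col 6 admitting 6 ⇒ r5c6=6.
Step 4. [r3c7∈{6}] r3c7 is down to just 6 ⇒ r3c7=6.
Step 5. [r1c7∈{4}] nothing but 4 survives at r1c7. So r1c7=4.
Step 6. [r6c2∈{7,8}] in col 2, 7 fits only at r6c2. So r6c2=7.
Step 7. [r4c7∈{5}] nothing but 5 survives at r4c7, so r4c7=5.
Step 8. [r8c4∈{4}] r8c4 is down to just 4 ⇒ r8c4=4.
Step 9. [r3c3∈{8}] nothing but 8 survives at r3c3, so r3c3=8.
Step 10. [r9c8∈{2,4}] across row 9, 4 lands solely at r9c8. So r9c8=4.
Step 11. [r4c9∈{4}] r4c9's peers cover all but 4 ⇒ r4c9=4.
Step 12. [r2c9∈{3}] nothing but 3 survives at r2c9, so r2c9=3.
Step 13. [r4c6∈{1}] r4c6's peers cover all but 1. So r4c6=1.
Step 14. [r5c5∈{3}] r5c5 is down to just 3 ⇒ r5c5=3.
Step 15. [r7c1∈{4,8}] r7c1 is the only open cell in row 7 admitting 4, so r7c1=4.
Step 16. [r2c8∈{1}] nothing but 1 survives at r2c8. So r2c8=1.
Step 17. [r5c3∈{1}] r5c3's peers cover all but 1, so r5c3=1.
Step 18. [r7c2∈{8}] r7c2's peers cover all but 8, so r7c2=8.
Step 19. [r7c4∈{1}] nothing but 1 survives at r7c4, so r7c4=1.
Step 20. [r1c9∈{8}] only 8 remains possible at r1c9. So r1c9=8.
Step 21. [r3c1∈{7}] r3c1's peers cover all but 7, so r3c1=7.
Step 22. [r5c1∈{5}] r5c1 is down to just 5 ⇒ r5c1=5.
Step 23. [r1c1∈{6}] r1c1 is down to just 6, so r1c1=6.
Step 24. [r6c9∈{6}] only 6 remains possible at r6c9 ⇒ r6c9=6.
Step 25. [r2c5∈{6}] r2c5 is down to just 6. So r2c5=6.
Step 26. [r7c9∈{5}] r7c9 has the single candidate 5 ⇒ r7c9=5.
Step 27. [r5c8∈{2}] r5c8 is down to just 2 ⇒ r5c8=2.
Step 28. [r9c5∈{8}] nothing but 8 survives at r9c5. So r9c5=8.
Step 29. [r6c1∈{8}] r6c1 has the single candidate 8. So r6c1=8.
Step 30. [r6c4∈{9}] nothing but 9 survives at r6c4, so r6c4=9.
Step 31. [r7c7∈{3}] r7c7's peers cover all but 3. So r7c7=3.
Step 32. [r4c1∈{3}] r4c1 has the single candidate 3. So r4c1=3.
Step 33. [r6c5∈{4}] only 4 remains possible at r6c5 ⇒ r6c5=4.
Step 34. [r7c6∈{7}] r7c6 is down to just 7 ⇒ r7c6=7.
Step 35. [r5c9∈{7}] r5c9 is down to just 7, so r5c9=7.
Step 36. [r7c3∈{9}] nothing but 9 survives at r7c3. So r7c3=9.
Step 37. [r1c8∈{9}] r1c8 has the single candidate 9 ⇒ r1c8=9.
Step 38. [r2c4∈{5}] r2c4 has the single candidate 5 ⇒ r2c4=5.
Step 39. [r9c7∈{2}] only 2 remains possible at r9c7, so r9c7=2.
Step 40. [r8c2∈{6}] r8c2 has the single candidate 6, so r8c2=6.

Answer: 6 3 5 7 1 2 4 9 8 / 9 2 4 5 6 8 7 1 3 / 7 1 8 3 9 4 6 5 2 / 3 9 6 2 7 1 5 8 4 / 5 4 1 8 3 6 9 2 7 / 8 7 2 9 4 5 1 3 6 / 4 8 9 1 2 7 3 6 5 / 2 6 3 4 5 9 8 7 1 / 1 5 7 6 8 3 2 4 9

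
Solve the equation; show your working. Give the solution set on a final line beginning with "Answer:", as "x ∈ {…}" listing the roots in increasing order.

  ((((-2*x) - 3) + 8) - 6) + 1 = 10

Step 1. [((((-2*x) - 3) + 8) - 6) + 1 = 10] the outer +1 inverts by subtracting 1 ⇒ sub: (((-2*x) - 3) + 8) - 6 = 9.
Step 2. [(((-2*x) - 3) + 8) - 6 = 9] -6 is outermost — add 6 both sides ⇒ sub: ((-2*x) - 3) + 8 = 15.
Step 3. [((-2*x) - 3) + 8 = 15] +8 is outermost — subtract 8 both sides ⇒ sub: (-2*x) - 3 = 7.
Step 4. [(-2*x) - 3 = 7] -3 is outermost — add 3 both sides, so sub: -2*x = 10.
Step 5. [-2*x = 10] LHS = -2·(…); ÷-2 both sides, so div: x = -5.

Answer: x ∈ {-5}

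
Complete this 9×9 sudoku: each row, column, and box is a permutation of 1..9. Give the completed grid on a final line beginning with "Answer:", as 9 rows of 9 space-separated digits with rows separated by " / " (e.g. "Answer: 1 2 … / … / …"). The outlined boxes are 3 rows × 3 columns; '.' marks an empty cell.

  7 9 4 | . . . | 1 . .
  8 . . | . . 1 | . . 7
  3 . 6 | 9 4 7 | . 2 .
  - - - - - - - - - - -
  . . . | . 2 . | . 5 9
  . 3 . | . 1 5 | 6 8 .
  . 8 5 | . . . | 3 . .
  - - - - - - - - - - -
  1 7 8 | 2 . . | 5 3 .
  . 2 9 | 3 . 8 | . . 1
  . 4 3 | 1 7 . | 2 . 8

Step 1. [r1c8∈{6}] nothing but 6 survives at r1c8 ⇒ r1c8=6.
Step 2. [r4c2∈{1,6}] 6 has one home in col 2: r4c2. So r4c2=6.
Step 3. [r4c1∈{4}] r4c1 has the single candidate 4, so r4c1=4.
Step 4. [r8c5∈{5,6}] r8c5 is the only open cell in box 8 admitting 5. So r8c5=5.
Step 5. [r4c7∈{7}] r4c7 is down to just 7, so r4c7=7.
Step 6. [r7c6∈{4,6,9}] in box 8, 4 fits only at r7c6 ⇒ r7c6=4.
Step 7. [r7c5∈{6,9}] r7c5 is the only open cell in row 7 admitting 9 ⇒ r7c5=9.
Step 8. [r6c4∈{4,6,7}] row 6 places 7 nowhere but r6c4. So r6c4=7.
Step 9. [r1c9∈{3,5}] across col 9, 3 lands solely at r1c9. So r1c9=3.
Step 10. [r5c1∈{2,9}] in row 5, 9 fits only at r5c1 ⇒ r5c1=9.
Step 11. [r6c1∈{2}] only 2 remains possible at r6c1, so r6c1=2.
Step 12. [r2c7∈{4,9}] 9 has one home in col 7: r2c7 ⇒ r2c7=9.
Step 13. [r1c4∈{5,8}] across row 1, 5 lands solely at r1c4, so r1c4=5.
Step 14. [r2c8∈{4}] r2c8 is down to just 4 ⇒ r2c8=4.
Step 15. [r9c6∈{6}] r9c6 is down to just 6, so r9c6=6.
Step 16. [r5c4∈{4}] r5c4 is down to just 4 ⇒ r5c4=4.
Step 17. [r2c5∈{3,6}] row 2 places 3 nowhere but r2c5. So r2c5=3.
Step 18. [r3c9∈{5}] only 5 remains possible at r3c9 ⇒ r3c9=5.
Step 19. [r5c3∈{7}] r5c3 has the single candidate 7 ⇒ r5c3=7.
Step 20. [r8c8∈{7}] only 7 remains possible at r8c8, so r8c8=7.
Step 21. [r4c6∈{3}] nothing but 3 survives at r4c6. So r4c6=3.
Step 22. [r7c9∈{6}] only 6 remains possible at r7c9 ⇒ r7c9=6.
Step 23. [r6c6∈{9}] nothing but 9 survives at r6c6. So r6c6=9.
Step 24. [r8c7∈{4}] r8c7's peers cover all but 4, so r8c7=4.
Step 25. [r2c4∈{6}] only 6 remains possible at r2c4. So r2c4=6.
Step 26. [r9c8∈{9}] only 9 remains possible at r9c8 ⇒ r9c8=9.
Step 27. [r2c2∈{5}] r2c2 is down to just 5. So r2c2=5.
Step 28. [r1c5∈{8}] r1c5 has the single candidate 8, so r1c5=8.
Step 29. [r2c3∈{2}] nothing but 2 survives at r2c3 ⇒ r2c3=2.
Step 30. [r4c4∈{8}] only 8 remains possible at r4c4 ⇒ r4c4=8.
Step 31. [r5c9∈{2}] nothing but 2 survives at r5c9, so r5c9=2.
Step 32. [r4c3∈{1}] r4c3 has the single candidate 1. So r4c3=1.
Step 33. [r8c1∈{6}] r8c1's peers cover all but 6. So r8c1=6.
Step 34. [r1c6∈{2}] r1c6 is down to just 2 ⇒ r1c6=2.
Step 35. [r6c8∈{1}] only 1 remains possible at r6c8 ⇒ r6c8=1.
Step 36. [r3c2∈{1}] r3c2 has the single candidate 1, so r3c2=1.
Step 37. [r6c5∈{6}] r6c5 is down to just 6, so r6c5=6.
Step 38. [r3c7∈{8}] nothing but 8 survives at r3c7. So r3c7=8.
Step 39. [r9c1∈{5}] nothing but 5 survives at r9c1. So r9c1=5.
Step 40. [r6c9∈{4}] r6c9 is down to just 4, so r6c9=4.

Answer: 7 9 4 5 8 2 1 6 3 / 8 5 2 6 3 1 9 4 7 / 3 1 6 9 4 7 8 2 5 / 4 6 1 8 2 3 7 5 9 / 9 3 7 4 1 5 6 8 2 / 2 8 5 7 6 9 3 1 4 / 1 7 8 2 9 4 5 3 6 / 6 2 9 3 5 8 4 7 1 / 5 4 3 1 7 6 2 9 8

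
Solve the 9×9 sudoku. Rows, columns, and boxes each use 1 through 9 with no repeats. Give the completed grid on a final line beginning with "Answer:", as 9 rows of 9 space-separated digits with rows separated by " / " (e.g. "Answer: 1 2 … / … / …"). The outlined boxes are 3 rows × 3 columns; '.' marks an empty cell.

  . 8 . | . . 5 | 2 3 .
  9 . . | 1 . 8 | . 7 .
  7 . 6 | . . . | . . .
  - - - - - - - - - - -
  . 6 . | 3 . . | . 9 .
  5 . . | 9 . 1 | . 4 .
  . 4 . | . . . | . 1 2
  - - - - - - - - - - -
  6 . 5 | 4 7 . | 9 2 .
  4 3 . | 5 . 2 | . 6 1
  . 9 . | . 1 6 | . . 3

Step 1. [r5c2∈{2,7}] r5c2 is the only open cell in col 2 admitting 7. So r5c2=7.
Step 2. [r9c4∈{8}] only 8 remains possible at r9c4, so r9c4=8.
Step 3. [r2c3∈{2,3,4}] in box 1, 3 fits only at r2c3, so r2c3=3.
Step 4. [r3c6∈{3,4,9}] across col 6, 9 lands solely at r3c6 ⇒ r3c6=9.
Step 5. [r8c3∈{7,8}] across box 7, 8 lands solely at r8c3. So r8c3=8.
Step 6. [r4c9∈{5,7,8}] in col 9, 7 fits only at r4c9 ⇒ r4c9=7.
Step 7. [r5c3∈{2}] r5c3 has the single candidate 2, so r5c3=2.
Step 8. [r4c5∈{2,4,5,8}] r4c5 is the only open cell in row 4 admitting 2 ⇒ r4c5=2.
Step 9. [r4c7∈{5,8}] in row 4, 5 fits only at r4c7. So r4c7=5.
Step 10. [r1c3∈{1,4}] col 3 places 4 nowhere but r1c3, so r1c3=4.
Step 11. [r1c5∈{6}] r1c5 has the single candidate 6, so r1c5=6.
Step 12. [r2c5∈{4}] r2c5 is down to just 4, so r2c5=4.
Step 13. [r3c7∈{1,4,8}] in col 7, 1 fits only at r3c7 ⇒ r3c7=1.
Step 14. [r2c7∈{6}] nothing but 6 survives at r2c7 ⇒ r2c7=6.
Step 15. [r2c9∈{5}] only 5 remains possible at r2c9 ⇒ r2c9=5.
Step 16. [r5c5∈{8}] only 8 remains possible at r5c5. So r5c5=8.
Step 17. [r4c1∈{1,8}] 8 has one home in row 4: r4c1, so r4c1=8.
Step 18. [r8c7∈{7}] r8c7's peers cover all but 7. So r8c7=7.
Step 19. [r3c4∈{2}] r3c4 has the single candidate 2, so r3c4=2.
Step 20. [r6c6∈{7}] nothing but 7 survives at r6c6 ⇒ r6c6=7.
Step 21. [r5c7∈{3}] r5c7 has the single candidate 3 ⇒ r5c7=3.
Step 22. [r3c8∈{8}] r3c8's peers cover all but 8 ⇒ r3c8=8.
Step 23. [r1c1∈{1}] nothing but 1 survives at r1c1 ⇒ r1c1=1.
Step 24. [r3c2∈{5}] r3c2's peers cover all but 5. So r3c2=5.
Step 25. [r4c6∈{4}] r4c6's peers cover all but 4, so r4c6=4.
Step 26. [r2c2∈{2}] nothing but 2 survives at r2c2. So r2c2=2.
Step 27. [r9c3∈{7}] r9c3's peers cover all but 7. So r9c3=7.
Step 28. [r3c9∈{4}] nothing but 4 survives at r3c9 ⇒ r3c9=4.
Step 29. [r6c7∈{8}] r6c7 has the single candidate 8 ⇒ r6c7=8.
Step 30. [r6c1∈{3}] nothing but 3 survives at r6c1. So r6c1=3.
Step 31. [r3c5∈{3}] nothing but 3 survives at r3c5 ⇒ r3c5=3.
Step 32. [r1c9∈{9}] r1c9 has the single candidate 9, so r1c9=9.
Step 33. [r9c7∈{4}] nothing but 4 survives at r9c7, so r9c7=4.
Step 34. [r8c5∈{9}] nothing but 9 survives at r8c5 ⇒ r8c5=9.
Step 35. [r6c5∈{5}] r6c5's peers cover all but 5 ⇒ r6c5=5.
Step 36. [r9c8∈{5}] r9c8 has the single candidate 5 ⇒ r9c8=5.
Step 37. [r9c1∈{2}] only 2 remains possible at r9c1. So r9c1=2.
Step 38. [r5c9∈{6}] r5c9's peers cover all but 6 ⇒ r5c9=6.
Step 39. [r6c3∈{9}] r6c3's peers cover all but 9 ⇒ r6c3=9.
Step 40. [r1c4∈{7}] nothing but 7 survives at r1c4, so r1c4=7.
Step 41. [r7c2∈{1}] only 1 remains possible at r7c2 ⇒ r7c2=1.
Step 42. [r6c4∈{6}] nothing but 6 survives at r6c4. So r6c4=6.
Step 43. [r7c6∈{3}] only 3 remains possible at r7c6 ⇒ r7c6=3.
Step 44. [r7c9∈{8}] r7c9's peers cover all but 8, so r7c9=8.
Step 45. [r4c3∈{1}] nothing but 1 survives at r4c3 ⇒ r4c3=1.

Answer: 1 8 4 7 6 5 2 3 9 / 9 2 3 1 4 8 6 7 5 / 7 5 6 2 3 9 1 8 4 / 8 6 1 3 2 4 5 9 7 / 5 7 2 9 8 1 3 4 6 / 3 4 9 6 5 7 8 1 2 / 6 1 5 4 7 3 9 2 8 / 4 3 8 5 9 2 7 6 1 / 2 9 7 8 1 6 4 5 3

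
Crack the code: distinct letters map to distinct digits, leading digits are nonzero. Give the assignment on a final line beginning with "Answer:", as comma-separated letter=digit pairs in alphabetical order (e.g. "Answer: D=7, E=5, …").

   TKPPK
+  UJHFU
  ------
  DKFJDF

Step 1. [col 1: K + U ≡ F (mod 10)] column 1 (K + U ≡ F (mod 10), carry-in 0) doesn't pin U yet; pick U=4 and continue ⇒ U=4.
Step 2. [col 1: K + U ≡ F (mod 10)] no forcing yet in column 1 (carry-in 0); F=6 is free and consistent — try it, so F=6.
Step 3. [col 1: K + U ≡ F (mod 10)] in column 1 we have K+U≡F with carry-in 0; given U=4, F=6 and digits 4,6 already taken and all letters distinct, that pins K to 2. So K=2.
Step 4. [col 2: P + F ≡ D (mod 10)] P=5 is one option consistent with column 2 (P + F ≡ D (mod 10), carry-in 0) — take it ⇒ P=5.
Step 5. [col 2: P + F ≡ D (mod 10)] column 2: given P=5, F=6, carry-in 0, and digits 2,4,5,6 already taken and all letters distinct, P+F≡D (mod 10) forces D=1 ⇒ D=1.
Step 6. [col 3: P + H ≡ J (mod 10)] no forcing yet in column 3 (carry-in 1); H=7 is free and consistent — try it. So H=7.
Step 7. [col 3: P + H ≡ J (mod 10)] column 3: given P=5, H=7, carry-in 1, and digits 1,2,4,5,6,7 already taken and all letters distinct, P+H≡J (mod 10) forces J=3, so J=3.
Step 8. [col 5: T + U ≡ K (mod 10)] in column 5 we have T+U≡K with carry-in 0; given U=4, K=2 and digits 1,2,3,4,5,6,7 already taken and all letters distinct, that pins T to 8, so T=8.

Answer: D=1, F=6, H=7, J=3, K=2, P=5, T=8, U=4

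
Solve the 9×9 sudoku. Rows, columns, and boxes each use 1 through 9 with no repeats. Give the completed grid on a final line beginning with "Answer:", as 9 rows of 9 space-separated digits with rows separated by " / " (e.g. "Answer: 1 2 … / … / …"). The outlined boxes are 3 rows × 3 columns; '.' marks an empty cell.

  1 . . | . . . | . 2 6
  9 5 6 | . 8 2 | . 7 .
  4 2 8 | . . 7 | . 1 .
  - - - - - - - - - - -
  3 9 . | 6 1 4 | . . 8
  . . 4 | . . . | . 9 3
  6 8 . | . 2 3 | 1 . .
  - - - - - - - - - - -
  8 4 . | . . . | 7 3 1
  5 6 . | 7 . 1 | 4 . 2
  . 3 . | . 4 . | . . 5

Step 1. [r9c7∈{6,8,9}] across box 9, 9 lands solely at r9c7, so r9c7=9.
Step 2. [r4c3∈{2,5,7}] 7 has one home in row 4: r4c3 ⇒ r4c3=7.
Step 3. [r3c5∈{3,5,6,9}] 6 has one home in row 3: r3c5 ⇒ r3c5=6.
Step 4. [r1c4∈{3,4,5,9}] in row 1, 4 fits only at r1c4. So r1c4=4.
Step 5. [r4c8∈{5}] r4c8 has the single candidate 5, so r4c8=5.
Step 6. [r7c6∈{5,6,9}] row 7 places 6 nowhere but r7c6. So r7c6=6.
Step 7. [r9c6∈{8}] r9c6 is down to just 8, so r9c6=8.
Step 8. [r5c6∈{5}] r5c6 is down to just 5 ⇒ r5c6=5.
Step 9. [r2c7∈{3}] r2c7 has the single candidate 3 ⇒ r2c7=3.
Step 10. [r3c4∈{3,5,9}] across row 3, 3 lands solely at r3c4 ⇒ r3c4=3.
Step 11. [r7c4∈{2,5,9}] 5 has one home in col 4: r7c4, so r7c4=5.
Step 12. [r7c3∈{2,9}] in row 7, 2 fits only at r7c3 ⇒ r7c3=2.
Step 13. [r7c5∈{9}] r7c5 has the single candidate 9. So r7c5=9.
Step 14. [r5c1∈{2}] r5c1's peers cover all but 2 ⇒ r5c1=2.
Step 15. [r3c7∈{5}] only 5 remains possible at r3c7. So r3c7=5.
Step 16. [r2c9∈{4}] nothing but 4 survives at r2c9 ⇒ r2c9=4.
Step 17. [r3c9∈{9}] r3c9's peers cover all but 9, so r3c9=9.
Step 18. [r8c5∈{3}] r8c5 is down to just 3 ⇒ r8c5=3.
Step 19. [r1c5∈{5}] r1c5 is down to just 5, so r1c5=5.
Step 20. [r5c5∈{7}] only 7 remains possible at r5c5. So r5c5=7.
Step 21. [r9c3∈{1}] nothing but 1 survives at r9c3, so r9c3=1.
Step 22. [r9c1∈{7}] nothing but 7 survives at r9c1 ⇒ r9c1=7.
Step 23. [r1c2∈{7}] r1c2 has the single candidate 7 ⇒ r1c2=7.
Step 24. [r4c7∈{2}] nothing but 2 survives at r4c7 ⇒ r4c7=2.
Step 25. [r6c9∈{7}] r6c9 is down to just 7, so r6c9=7.
Step 26. [r6c8∈{4}] nothing but 4 survives at r6c8. So r6c8=4.
Step 27. [r6c3∈{5}] nothing but 5 survives at r6c3, so r6c3=5.
Step 28. [r9c4∈{2}] r9c4 is down to just 2 ⇒ r9c4=2.
Step 29. [r5c4∈{8}] only 8 remains possible at r5c4. So r5c4=8.
Step 30. [r5c7∈{6}] r5c7 is down to just 6, so r5c7=6.
Step 31. [r5c2∈{1}] nothing but 1 survives at r5c2, so r5c2=1.
Step 32. [r1c7∈{8}] only 8 remains possible at r1c7. So r1c7=8.
Step 33. [r8c3∈{9}] r8c3 is down to just 9, so r8c3=9.
Step 34. [r2c4∈{1}] nothing but 1 survives at r2c4 ⇒ r2c4=1.
Step 35. [r1c6∈{9}] nothing but 9 survives at r1c6 ⇒ r1c6=9.
Step 36. [r8c8∈{8}] r8c8 has the single candidate 8 ⇒ r8c8=8.
Step 37. [r1c3∈{3}] r1c3's peers cover all but 3. So r1c3=3.
Step 38. [r6c4∈{9}] r6c4 has the single candidate 9, so r6c4=9.
Step 39. [r9c8∈{6}] r9c8's peers cover all but 6. So r9c8=6.

Answer: 1 7 3 4 5 9 8 2 6 / 9 5 6 1 8 2 3 7 4 / 4 2 8 3 6 7 5 1 9 / 3 9 7 6 1 4 2 5 8 / 2 1 4 8 7 5 6 9 3 / 6 8 5 9 2 3 1 4 7 / 8 4 2 5 9 6 7 3 1 / 5 6 9 7 3 1 4 8 2 / 7 3 1 2 4 8 9 6 5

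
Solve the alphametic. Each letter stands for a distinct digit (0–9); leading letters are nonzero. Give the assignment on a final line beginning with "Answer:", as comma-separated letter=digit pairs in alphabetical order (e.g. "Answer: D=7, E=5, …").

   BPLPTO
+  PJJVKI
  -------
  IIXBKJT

Step 1. [col 1: O + I ≡ T (mod 10)] O=5 is one option consistent with column 1 (O + I ≡ T (mod 10), carry-in 0) — take it ⇒ O=5.
Step 2. [col 1: O + I ≡ T (mod 10)] column 1 (O + I ≡ T (mod 10), carry-in 0) doesn't pin T yet; pick T=6 and continue. So T=6.
Step 3. [col 1: O + I ≡ T (mod 10)] column 1 reads O+I+carry(0)=T with O=5, T=6; with digits 5,6 already taken and all letters distinct, the only value for I is 1, so I=1.
Step 4. [col 2: T + K ≡ J (mod 10)] K=8 is one option consistent with column 2 (T + K ≡ J (mod 10), carry-in 0) — take it, so K=8.
Step 5. [col 2: T + K ≡ J (mod 10)] in column 2 we have T+K≡J with carry-in 0; given T=6, K=8 and digits 1,5,6,8 already taken and all letters distinct, that pins J to 4 ⇒ J=4.
Step 6. [col 3: P + V ≡ K (mod 10)] no forcing yet in column 3 (carry-in 1); V=0 is free and consistent — try it, so V=0.
Step 7. [col 3: P + V ≡ K (mod 10)] column 3: given V=0, K=8, carry-in 1, and digits 0,1,4,5,6,8 already taken and all letters distinct, P+V≡K (mod 10) forces P=7 ⇒ P=7.
Step 8. [col 4: L + J ≡ B (mod 10)] column 4 reads L+J+carry(0)=B with J=4; with digits 0,1,4,5,6,7,8 already taken and all letters distinct, the only value for L is 9. So L=9.
Step 9. [col 4: L + J ≡ B (mod 10)] in column 4 we have L+J≡B with carry-in 0; given L=9, J=4 and digits 0,1,4,5,6,7,8,9 already taken and all letters distinct, that pins B to 3, so B=3.
Step 10. [col 5: P + J ≡ X (mod 10)] from column 5 (P=7, J=4, carry-in 1, digits 0,1,3,4,5,6,7,8,9 already taken and all letters distinct): X must equal 2. So X=2.

Answer: B=3, I=1, J=4, K=8, L=9, O=5, P=7, T=6, V=0, X=2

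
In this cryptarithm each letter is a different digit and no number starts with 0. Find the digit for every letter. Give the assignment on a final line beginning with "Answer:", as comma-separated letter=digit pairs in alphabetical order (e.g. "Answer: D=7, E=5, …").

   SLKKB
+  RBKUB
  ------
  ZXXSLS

Step 1. [col 1: B + B ≡ S (mod 10)] column 1 (B + B ≡ S (mod 10), carry-in 0) doesn't pin S yet; pick S=6 and continue ⇒ S=6.
Step 2. [col 1: B + B ≡ S (mod 10)] several values work for B in column 1 (B + B ≡ S (mod 10), carry-in 0); try B=8 ⇒ B=8.
Step 3. [col 2: K + U ≡ L (mod 10)] no forcing yet in column 2 (carry-in 1); L=4 is free and consistent — try it, so L=4.
Step 4. [Z] Z is the leading digit of a 6-digit sum of two 5-digit numbers; the final carry is exactly 1, so Z=1.
Step 5. [col 2: K + U ≡ L (mod 10)] column 2 (K + U ≡ L (mod 10), carry-in 1) doesn't pin K yet; pick K=3 and continue, so K=3.
Step 6. [col 2: K + U ≡ L (mod 10)] column 2 reads K+U+carry(1)=L with K=3, L=4; with digits 1,3,4,6,8 already taken and all letters distinct, the only value for U is 0. So U=0.
Step 7. [col 4: L + B ≡ X (mod 10)] column 4: given L=4, B=8, carry-in 0, and digits 0,1,3,4,6,8 already taken and all letters distinct, L+B≡X (mod 10) forces X=2, so X=2.
Step 8. [col 5: S + R ≡ X (mod 10)] column 5 reads S+R+carry(1)=X with S=6, X=2; with digits 0,1,2,3,4,6,8 already taken and all letters distinct, the only value for R is 5, so R=5.

Answer: B=8, K=3, L=4, R=5, S=6, U=0, X=2, Z=1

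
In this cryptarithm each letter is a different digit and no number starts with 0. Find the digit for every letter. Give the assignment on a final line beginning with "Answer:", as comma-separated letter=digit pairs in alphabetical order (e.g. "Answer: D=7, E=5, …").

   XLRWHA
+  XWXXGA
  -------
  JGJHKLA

Step 1. [col 1: A + A ≡ A (mod 10)] from column 1 (nothing yet, carry-in 0, all letters distinct, none taken yet): A must equal 0. So A=0.
Step 2. [col 2: H + G ≡ L (mod 10)] G=5 is one option consistent with column 2 (H + G ≡ L (mod 10), carry-in 0) — take it ⇒ G=5.
Step 3. [J] the sum has 7 digits but both addends have 6; that extra leading digit J is the final carry, namely 1, so J=1.
Step 4. [col 2: H + G ≡ L (mod 10)] column 2 (H + G ≡ L (mod 10), carry-in 0) doesn't pin L yet; pick L=8 and continue ⇒ L=8.
Step 5. [col 2: H + G ≡ L (mod 10)] column 2: given G=5, L=8, carry-in 0, and digits 0,1,5,8 already taken and all letters distinct, H+G≡L (mod 10) forces H=3. So H=3.
Step 6. [col 3: W + X ≡ K (mod 10)] column 3 (W + X ≡ K (mod 10), carry-in 0) doesn't pin K yet; pick K=9 and continue ⇒ K=9.
Step 7. [col 3: W + X ≡ K (mod 10)] column 3 (W + X ≡ K (mod 10), carry-in 0) doesn't pin W yet; pick W=2 and continue ⇒ W=2.
Step 8. [col 3: W + X ≡ K (mod 10)] column 3 reads W+X+carry(0)=K with W=2, K=9; with digits 0,1,2,3,5,8,9 already taken and all letters distinct, the only value for X is 7 ⇒ X=7.
Step 9. [col 4: R + X ≡ H (mod 10)] column 4: given X=7, H=3, carry-in 0, and digits 0,1,2,3,5,7,8,9 already taken and all letters distinct, R+X≡H (mod 10) forces R=6, so R=6.

Answer: A=0, G=5, H=3, J=1, K=9, L=8, R=6, W=2, X=7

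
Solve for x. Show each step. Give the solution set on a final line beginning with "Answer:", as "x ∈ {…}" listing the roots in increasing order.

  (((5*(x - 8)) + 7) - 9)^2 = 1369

Step 1. [(((5*(x - 8)) + 7) - 9)^2 = 1369] LHS squared, RHS 1369 ≥ 0: apply √ (±). So sqrt: ((5*(x - 8)) + 7) - 9 = 37 or -37.
Step 2. [((5*(x - 8)) + 7) - 9 = 37 or -37] the outer -9 inverts by adding 9. So sub: (5*(x - 8)) + 7 = 46 or -28.
Step 3. [(5*(x - 8)) + 7 = 46 or -28] subtract 7: x sits inside (… + 7) ⇒ sub: 5*(x - 8) = 39 or -35.
Step 4. [5*(x - 8) = 39 or -35] leading coefficient 5: divide by 5, so div: x - 8 = 39/5 or -7.
Step 5. [x - 8 = 39/5 or -7] peel the -8: add 8 from each side, so sub: x = 79/5 or 1.

Answer: x ∈ {1, 79/5}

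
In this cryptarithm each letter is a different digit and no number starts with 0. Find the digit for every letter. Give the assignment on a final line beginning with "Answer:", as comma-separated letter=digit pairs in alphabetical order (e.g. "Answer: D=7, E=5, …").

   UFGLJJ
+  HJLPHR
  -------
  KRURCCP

Step 1. [K] adding two 6-digit numbers gives at most 6+1 digits, and here it does — K is that final carry and must be 1 ⇒ K=1.
Step 2. [col 1: J + R ≡ P (mod 10)] column 1 (J + R ≡ P (mod 10), carry-in 0) doesn't pin J yet; pick J=8 and continue, so J=8.
Step 3. [col 1: J + R ≡ P (mod 10)] P=0 is one option consistent with column 1 (J + R ≡ P (mod 10), carry-in 0) — take it, so P=0.
Step 4. [col 1: J + R ≡ P (mod 10)] in column 1 we have J+R≡P with carry-in 0; given J=8, P=0 and digits 0,1,8 already taken and all letters distinct, that pins R to 2. So R=2.
Step 5. [col 2: J + H ≡ C (mod 10)] column 2 (J + H ≡ C (mod 10), carry-in 1) doesn't pin H yet; pick H=5 and continue, so H=5.
Step 6. [col 2: J + H ≡ C (mod 10)] column 2: given J=8, H=5, carry-in 1, and digits 0,1,2,5,8 already taken and all letters distinct, J+H≡C (mod 10) forces C=4. So C=4.
Step 7. [col 3: L + P ≡ C (mod 10)] column 3 reads L+P+carry(1)=C with P=0, C=4; with digits 0,1,2,4,5,8 already taken and all letters distinct, the only value for L is 3, so L=3.
Step 8. [col 4: G + L ≡ R (mod 10)] in column 4 we have G+L≡R with carry-in 0; given L=3, R=2 and digits 0,1,2,3,4,5,8 already taken and all letters distinct, that pins G to 9 ⇒ G=9.
Step 9. [col 5: F + J ≡ U (mod 10)] from column 5 (J=8, carry-in 1, digits 0,1,2,3,4,5,8,9 already taken and all letters distinct): U must equal 6. So U=6.
Step 10. [col 5: F + J ≡ U (mod 10)] in column 5 we have F+J≡U with carry-in 1; given J=8, U=6 and digits 0,1,2,3,4,5,6,8,9 already taken and all letters distinct, that pins F to 7. So F=7.

Answer: C=4, F=7, G=9, H=5, J=8, K=1, L=3, P=0, R=2, U=6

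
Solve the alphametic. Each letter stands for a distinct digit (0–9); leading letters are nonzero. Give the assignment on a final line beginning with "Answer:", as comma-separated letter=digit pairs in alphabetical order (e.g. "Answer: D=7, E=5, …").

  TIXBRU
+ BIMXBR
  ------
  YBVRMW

Step 1. [col 1: U + R ≡ W (mod 10)] no forcing yet in column 1 (carry-in 0); W=0 is free and consistent — try it. So W=0.
Step 2. [col 1: U + R ≡ W (mod 10)] no forcing yet in column 1 (carry-in 0); U=9 is free and consistent — try it, so U=9.
Step 3. [col 1: U + R ≡ W (mod 10)] from column 1 (U=9, W=0, carry-in 0, digits 0,9 already taken and all letters distinct): R must equal 1 ⇒ R=1.
Step 4. [col 2: R + B ≡ M (mod 10)] column 2 (R + B ≡ M (mod 10), carry-in 1) doesn't pin B yet; pick B=5 and continue, so B=5.
Step 5. [col 2: R + B ≡ M (mod 10)] column 2: given R=1, B=5, carry-in 1, and digits 0,1,5,9 already taken and all letters distinct, R+B≡M (mod 10) forces M=7. So M=7.
Step 6. [col 3: B + X ≡ R (mod 10)] in column 3 we have B+X≡R with carry-in 0; given B=5, R=1 and digits 0,1,5,7,9 already taken and all letters distinct, that pins X to 6, so X=6.
Step 7. [col 4: X + M ≡ V (mod 10)] from column 4 (X=6, M=7, carry-in 1, digits 0,1,5,6,7,9 already taken and all letters distinct): V must equal 4, so V=4.
Step 8. [col 5: I + I ≡ B (mod 10)] in column 5 we have I+I≡B with carry-in 1; given B=5 and digits 0,1,4,5,6,7,9 already taken and all letters distinct, that pins I to 2. So I=2.
Step 9. [col 6: T + B ≡ Y (mod 10)] several values work for Y in column 6 (T + B ≡ Y (mod 10), carry-in 0); try Y=8. So Y=8.
Step 10. [col 6: T + B ≡ Y (mod 10)] in column 6 we have T+B≡Y with carry-in 0; given B=5, Y=8 and digits 0,1,2,4,5,6,7,8,9 already taken and all letters distinct, that pins T to 3. So T=3.

Answer: B=5, I=2, M=7, R=1, T=3, U=9, V=4, W=0, X=6, Y=8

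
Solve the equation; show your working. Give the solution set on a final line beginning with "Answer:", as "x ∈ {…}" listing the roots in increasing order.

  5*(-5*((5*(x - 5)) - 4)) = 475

Step 1. [5*(-5*((5*(x - 5)) - 4)) = 475] divide by the outer 5 ⇒ div: -5*((5*(x - 5)) - 4) = 95.
Step 2. [-5*((5*(x - 5)) - 4) = 95] leading coefficient -5: divide by -5. So div: (5*(x - 5)) - 4 = -19.
Step 3. [(5*(x - 5)) - 4 = -19] add 4: x sits inside (… - 4) ⇒ sub: 5*(x - 5) = -15.
Step 4. [5*(x - 5) = -15] leading coefficient 5: divide by 5 ⇒ div: x - 5 = -3.
Step 5. [x - 5 = -3] 5 comes off first (add 5), so sub: x = 2.

Answer: x ∈ {2}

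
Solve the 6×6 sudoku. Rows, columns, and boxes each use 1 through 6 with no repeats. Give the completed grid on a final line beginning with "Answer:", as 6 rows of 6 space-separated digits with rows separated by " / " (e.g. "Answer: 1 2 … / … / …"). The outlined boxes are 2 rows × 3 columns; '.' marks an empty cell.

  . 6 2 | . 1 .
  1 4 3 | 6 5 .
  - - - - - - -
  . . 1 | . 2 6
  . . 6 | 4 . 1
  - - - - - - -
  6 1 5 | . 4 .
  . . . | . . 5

Step 1. [r1c4∈{3}] only 3 remains possible at r1c4, so r1c4=3.
Step 2. [r3c1∈{3,4,5}] across row 3, 4 lands solely at r3c1, so r3c1=4.
Step 3. [r3c2∈{3,5}] across row 3, 3 lands solely at r3c2, so r3c2=3.
Step 4. [r6c2∈{2}] only 2 remains possible at r6c2 ⇒ r6c2=2.
Step 5. [r5c6∈{2,3}] in row 5, 3 fits only at r5c6. So r5c6=3.
Step 6. [r1c1∈{5}] nothing but 5 survives at r1c1. So r1c1=5.
Step 7. [r6c3∈{4}] r6c3's peers cover all but 4, so r6c3=4.
Step 8. [r4c1∈{2}] r4c1 is down to just 2. So r4c1=2.
Step 9. [r6c4∈{1}] only 1 remains possible at r6c4, so r6c4=1.
Step 10. [r5c4∈{2}] r5c4 has the single candidate 2. So r5c4=2.
Step 11. [r2c6∈{2}] nothing but 2 survives at r2c6 ⇒ r2c6=2.
Step 12. [r4c5∈{3}] r4c5 has the single candidate 3. So r4c5=3.
Step 13. [r6c1∈{3}] r6c1's peers cover all but 3. So r6c1=3.
Step 14. [r3c4∈{5}] r3c4 is down to just 5, so r3c4=5.
Step 15. [r6c5∈{6}] only 6 remains possible at r6c5, so r6c5=6.
Step 16. [r1c6∈{4}] nothing but 4 survives at r1c6. So r1c6=4.
Step 17. [r4c2∈{5}] r4c2 has the single candidate 5. So r4c2=5.

Answer: 5 6 2 3 1 4 / 1 4 3 6 5 2 / 4 3 1 5 2 6 / 2 5 6 4 3 1 / 6 1 5 2 4 3 / 3 2 4 1 6 5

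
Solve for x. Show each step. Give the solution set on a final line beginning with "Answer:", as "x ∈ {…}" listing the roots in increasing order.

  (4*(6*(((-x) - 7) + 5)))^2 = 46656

Step 1. [(4*(6*(((-x) - 7) + 5)))^2 = 46656] LHS squared, RHS 46656 ≥ 0: apply √ (±). So sqrt: 4*(6*(((-x) - 7) + 5)) = 216 or -216.
Step 2. [4*(6*(((-x) - 7) + 5)) = 216 or -216] LHS = 4·(…); ÷4 both sides. So div: 6*(((-x) - 7) + 5) = 54 or -54.
Step 3. [6*(((-x) - 7) + 5) = 54 or -54] leading coefficient 6: divide by 6, so div: ((-x) - 7) + 5 = 9 or -9.
Step 4. [((-x) - 7) + 5 = 9 or -9] the outer +5 inverts by subtracting 5, so sub: (-x) - 7 = 4 or -14.
Step 5. [(-x) - 7 = 4 or -14] 7 comes off first (add 7). So sub: -x = 11 or -7.
Step 6. [-x = 11 or -7] flip signs both sides, so neg: x = -11 or 7.

Answer: x ∈ {-11, 7}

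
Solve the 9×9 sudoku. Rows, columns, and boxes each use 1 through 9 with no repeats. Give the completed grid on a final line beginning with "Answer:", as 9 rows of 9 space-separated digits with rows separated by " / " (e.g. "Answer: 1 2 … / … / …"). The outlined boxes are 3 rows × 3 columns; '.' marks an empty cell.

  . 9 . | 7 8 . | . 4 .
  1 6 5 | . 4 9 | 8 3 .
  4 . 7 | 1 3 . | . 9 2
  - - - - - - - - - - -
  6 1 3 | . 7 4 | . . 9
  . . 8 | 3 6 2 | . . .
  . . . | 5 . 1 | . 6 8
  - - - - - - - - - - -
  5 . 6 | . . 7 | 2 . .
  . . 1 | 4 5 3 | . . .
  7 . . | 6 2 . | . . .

Step 1. [r4c7∈{5}] only 5 remains possible at r4c7, so r4c7=5.
Step 2. [r8c1∈{2,8,9}] 8 has one home in col 1: r8c1 ⇒ r8c1=8.
Step 3. [r3c7∈{6}] r3c7 is down to just 6. So r3c7=6.
Step 4. [r1c9∈{1,5}] r1c9 is the only open cell in box 3 admitting 5 ⇒ r1c9=5.
Step 5. [r7c5∈{1,9}] across col 5, 1 lands solely at r7c5 ⇒ r7c5=1.
Step 6. [r6c7∈{3,4,7}] r6c7 is the only open cell in row 6 admitting 3, so r6c7=3.
Step 7. [r9c3∈{4,9}] r9c3 is the only open cell in box 7 admitting 9. So r9c3=9.
Step 8. [r6c3∈{2,4}] r6c3 is the only open cell in col 3 admitting 4. So r6c3=4.
Step 9. [r8c8∈{7}] r8c8 has the single candidate 7, so r8c8=7.
Step 10. [r5c7∈{1,4,7}] across col 7, 7 lands solely at r5c7 ⇒ r5c7=7.
Step 11. [r9c7∈{1,4}] in col 7, 4 fits only at r9c7. So r9c7=4.
Step 12. [r7c9∈{3}] only 3 remains possible at r7c9 ⇒ r7c9=3.
Step 13. [r5c8∈{1}] r5c8's peers cover all but 1. So r5c8=1.
Step 14. [r7c8∈{8}] nothing but 8 survives at r7c8 ⇒ r7c8=8.
Step 15. [r1c3∈{2}] r1c3's peers cover all but 2. So r1c3=2.
Step 16. [r6c1∈{2,9}] across col 1, 2 lands solely at r6c1, so r6c1=2.
Step 17. [r9c8∈{5}] r9c8's peers cover all but 5. So r9c8=5.
Step 18. [r9c6∈{8}] nothing but 8 survives at r9c6 ⇒ r9c6=8.
Step 19. [r7c2∈{4}] only 4 remains possible at r7c2, so r7c2=4.
Step 20. [r2c9∈{7}] only 7 remains possible at r2c9 ⇒ r2c9=7.
Step 21. [r9c2∈{3}] only 3 remains possible at r9c2 ⇒ r9c2=3.
Step 22. [r8c7∈{9}] r8c7's peers cover all but 9. So r8c7=9.
Step 23. [r6c2∈{7}] nothing but 7 survives at r6c2 ⇒ r6c2=7.
Step 24. [r4c4∈{8}] r4c4 is down to just 8. So r4c4=8.
Step 25. [r5c2∈{5}] r5c2's peers cover all but 5. So r5c2=5.
Step 26. [r5c9∈{4}] r5c9's peers cover all but 4. So r5c9=4.
Step 27. [r6c5∈{9}] r6c5 is down to just 9, so r6c5=9.
Step 28. [r3c6∈{5}] r3c6 has the single candidate 5 ⇒ r3c6=5.
Step 29. [r3c2∈{8}] only 8 remains possible at r3c2. So r3c2=8.
Step 30. [r4c8∈{2}] only 2 remains possible at r4c8, so r4c8=2.
Step 31. [r8c2∈{2}] only 2 remains possible at r8c2, so r8c2=2.
Step 32. [r9c9∈{1}] r9c9 has the single candidate 1, so r9c9=1.
Step 33. [r1c1∈{3}] only 3 remains possible at r1c1 ⇒ r1c1=3.
Step 34. [r7c4∈{9}] nothing but 9 survives at r7c4. So r7c4=9.
Step 35. [r1c6∈{6}] r1c6 has the single candidate 6. So r1c6=6.
Step 36. [r8c9∈{6}] nothing but 6 survives at r8c9. So r8c9=6.
Step 37. [r1c7∈{1}] r1c7 has the single candidate 1. So r1c7=1.
Step 38. [r2c4∈{2}] only 2 remains possible at r2c4 ⇒ r2c4=2.
Step 39. [r5c1∈{9}] nothing but 9 survives at r5c1. So r5c1=9.

Answer: 3 9 2 7 8 6 1 4 5 / 1 6 5 2 4 9 8 3 7 / 4 8 7 1 3 5 6 9 2 / 6 1 3 8 7 4 5 2 9 / 9 5 8 3 6 2 7 1 4 / 2 7 4 5 9 1 3 6 8 / 5 4 6 9 1 7 2 8 3 / 8 2 1 4 5 3 9 7 6 / 7 3 9 6 2 8 4 5 1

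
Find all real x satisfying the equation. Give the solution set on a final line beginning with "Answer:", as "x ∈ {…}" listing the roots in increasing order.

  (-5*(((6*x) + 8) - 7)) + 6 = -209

Step 1. [(-5*(((6*x) + 8) - 7)) + 6 = -209] +6 is outermost — subtract 6 both sides. So sub: -5*(((6*x) + 8) - 7) = -215.
Step 2. [-5*(((6*x) + 8) - 7) = -215] divide by the outer -5, so div: ((6*x) + 8) - 7 = 43.
Step 3. [((6*x) + 8) - 7 = 43] the outer -7 inverts by adding 7. So sub: (6*x) + 8 = 50.
Step 4. [(6*x) + 8 = 50] subtract 8: x sits inside (… + 8). So sub: 6*x = 42.
Step 5. [6*x = 42] 6·(inner) — divide through by 6 ⇒ div: x = 7.

Answer: x ∈ {7}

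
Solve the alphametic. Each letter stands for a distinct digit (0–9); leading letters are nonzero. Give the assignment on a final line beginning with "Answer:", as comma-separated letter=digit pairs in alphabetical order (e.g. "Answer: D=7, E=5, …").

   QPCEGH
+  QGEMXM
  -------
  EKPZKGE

Step 1. [col 1: H + M ≡ E (mod 10)] no forcing yet in column 1 (carry-in 0); M=4 is free and consistent — try it, so M=4.
Step 2. [col 1: H + M ≡ E (mod 10)] several values work for E in column 1 (H + M ≡ E (mod 10), carry-in 0); try E=1. So E=1.
Step 3. [col 1: H + M ≡ E (mod 10)] from column 1 (M=4, E=1, carry-in 0, digits 1,4 already taken and all letters distinct): H must equal 7, so H=7.
Step 4. [col 2: G + X ≡ G (mod 10)] column 2 reads G+X+carry(1)=G with nothing yet; with digits 1,4,7 already taken and all letters distinct, the only value for X is 9, so X=9.
Step 5. [col 2: G + X ≡ G (mod 10)] G=0 is one option consistent with column 2 (G + X ≡ G (mod 10), carry-in 1) — take it ⇒ G=0.
Step 6. [col 3: E + M ≡ K (mod 10)] in column 3 we have E+M≡K with carry-in 1; given E=1, M=4 and digits 0,1,4,7,9 already taken and all letters distinct, that pins K to 6, so K=6.
Step 7. [col 4: C + E ≡ Z (mod 10)] from column 4 (E=1, carry-in 0, digits 0,1,4,6,7,9 already taken and all letters distinct): Z must equal 3, so Z=3.
Step 8. [col 4: C + E ≡ Z (mod 10)] in column 4 we have C+E≡Z with carry-in 0; given E=1, Z=3 and digits 0,1,3,4,6,7,9 already taken and all letters distinct, that pins C to 2, so C=2.
Step 9. [col 5: P + G ≡ P (mod 10)] no forcing yet in column 5 (carry-in 0); P=5 is free and consistent — try it ⇒ P=5.
Step 10. [col 6: Q + Q ≡ K (mod 10)] in column 6 we have Q+Q≡K with carry-in 0; given K=6 and digits 0,1,2,3,4,5,6,7,9 already taken and all letters distinct, that pins Q to 8, so Q=8.

Answer: C=2, E=1, G=0, H=7, K=6, M=4, P=5, Q=8, X=9, Z=3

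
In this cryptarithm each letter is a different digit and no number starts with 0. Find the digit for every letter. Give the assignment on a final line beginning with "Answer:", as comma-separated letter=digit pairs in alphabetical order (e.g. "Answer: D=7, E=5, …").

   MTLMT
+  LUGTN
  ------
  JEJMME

Step 1. [col 1: T + N ≡ E (mod 10)] T=9 is one option consistent with column 1 (T + N ≡ E (mod 10), carry-in 0) — take it ⇒ T=9.
Step 2. [col 1: T + N ≡ E (mod 10)] N=5 is one option consistent with column 1 (T + N ≡ E (mod 10), carry-in 0) — take it, so N=5.
Step 3. [col 1: T + N ≡ E (mod 10)] column 1 reads T+N+carry(0)=E with T=9, N=5; with digits 5,9 already taken and all letters distinct, the only value for E is 4. So E=4.
Step 4. [col 2: M + T ≡ M (mod 10)] column 2 (M + T ≡ M (mod 10), carry-in 1) doesn't pin M yet; pick M=7 and continue, so M=7.
Step 5. [J] the sum has 6 digits but both addends have 5; that extra leading digit J is the final carry, namely 1 ⇒ J=1.
Step 6. [col 3: L + G ≡ M (mod 10)] G=0 is one option consistent with column 3 (L + G ≡ M (mod 10), carry-in 1) — take it. So G=0.
Step 7. [col 3: L + G ≡ M (mod 10)] column 3 reads L+G+carry(1)=M with G=0, M=7; with digits 0,1,4,5,7,9 already taken and all letters distinct, the only value for L is 6, so L=6.
Step 8. [col 4: T + U ≡ J (mod 10)] in column 4 we have T+U≡J with carry-in 0; given T=9, J=1 and digits 0,1,4,5,6,7,9 already taken and all letters distinct, that pins U to 2. So U=2.

Answer: E=4, G=0, J=1, L=6, M=7, N=5, T=9, U=2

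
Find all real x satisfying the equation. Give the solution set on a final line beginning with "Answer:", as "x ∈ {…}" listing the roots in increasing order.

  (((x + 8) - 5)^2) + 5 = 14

Step 1. [(((x + 8) - 5)^2) + 5 = 14] 5 comes off first (subtract 5) ⇒ sub: ((x + 8) - 5)^2 = 9.
Step 2. [((x + 8) - 5)^2 = 9] √ both sides: 9 ≥ 0 gives two branches. So sqrt: (x + 8) - 5 = 3 or -3.
Step 3. [(x + 8) - 5 = 3 or -3] add 5: x sits inside (… - 5), so sub: x + 8 = 8 or 2.
Step 4. [x + 8 = 8 or 2] peel the +8: subtract 8 from each side ⇒ sub: x = 0 or -6.

Answer: x ∈ {-6, 0}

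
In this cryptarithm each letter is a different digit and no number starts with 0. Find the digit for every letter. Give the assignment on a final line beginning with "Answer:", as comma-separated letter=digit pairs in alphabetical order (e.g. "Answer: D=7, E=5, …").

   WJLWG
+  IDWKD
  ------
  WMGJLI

Step 1. [col 1: G + D ≡ I (mod 10)] no forcing yet in column 1 (carry-in 0); I=9 is free and consistent — try it ⇒ I=9.
Step 2. [col 1: G + D ≡ I (mod 10)] no forcing yet in column 1 (carry-in 0); D=2 is free and consistent — try it, so D=2.
Step 3. [col 1: G + D ≡ I (mod 10)] column 1: given D=2, I=9, carry-in 0, and digits 2,9 already taken and all letters distinct, G+D≡I (mod 10) forces G=7. So G=7.
Step 4. [col 2: W + K ≡ L (mod 10)] no forcing yet in column 2 (carry-in 0); W=1 is free and consistent — try it ⇒ W=1.
Step 5. [col 2: W + K ≡ L (mod 10)] no forcing yet in column 2 (carry-in 0); L=4 is free and consistent — try it ⇒ L=4.
Step 6. [col 2: W + K ≡ L (mod 10)] in column 2 we have W+K≡L with carry-in 0; given W=1, L=4 and digits 1,2,4,7,9 already taken and all letters distinct, that pins K to 3 ⇒ K=3.
Step 7. [col 3: L + W ≡ J (mod 10)] in column 3 we have L+W≡J with carry-in 0; given L=4, W=1 and digits 1,2,3,4,7,9 already taken and all letters distinct, that pins J to 5. So J=5.
Step 8. [col 5: W + I ≡ M (mod 10)] from column 5 (W=1, I=9, carry-in 0, digits 1,2,3,4,5,7,9 already taken and all letters distinct): M must equal 0, so M=0.

Answer: D=2, G=7, I=9, J=5, K=3, L=4, M=0, W=1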